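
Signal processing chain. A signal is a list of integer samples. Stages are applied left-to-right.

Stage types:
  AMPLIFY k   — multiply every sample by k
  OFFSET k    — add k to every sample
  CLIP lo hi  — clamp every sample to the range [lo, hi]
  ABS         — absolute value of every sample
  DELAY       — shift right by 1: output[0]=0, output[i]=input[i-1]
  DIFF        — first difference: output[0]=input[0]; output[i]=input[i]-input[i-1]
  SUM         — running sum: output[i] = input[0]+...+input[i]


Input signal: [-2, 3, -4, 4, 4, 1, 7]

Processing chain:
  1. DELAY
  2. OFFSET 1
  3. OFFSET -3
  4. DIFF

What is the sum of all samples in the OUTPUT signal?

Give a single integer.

Input: [-2, 3, -4, 4, 4, 1, 7]
Stage 1 (DELAY): [0, -2, 3, -4, 4, 4, 1] = [0, -2, 3, -4, 4, 4, 1] -> [0, -2, 3, -4, 4, 4, 1]
Stage 2 (OFFSET 1): 0+1=1, -2+1=-1, 3+1=4, -4+1=-3, 4+1=5, 4+1=5, 1+1=2 -> [1, -1, 4, -3, 5, 5, 2]
Stage 3 (OFFSET -3): 1+-3=-2, -1+-3=-4, 4+-3=1, -3+-3=-6, 5+-3=2, 5+-3=2, 2+-3=-1 -> [-2, -4, 1, -6, 2, 2, -1]
Stage 4 (DIFF): s[0]=-2, -4--2=-2, 1--4=5, -6-1=-7, 2--6=8, 2-2=0, -1-2=-3 -> [-2, -2, 5, -7, 8, 0, -3]
Output sum: -1

Answer: -1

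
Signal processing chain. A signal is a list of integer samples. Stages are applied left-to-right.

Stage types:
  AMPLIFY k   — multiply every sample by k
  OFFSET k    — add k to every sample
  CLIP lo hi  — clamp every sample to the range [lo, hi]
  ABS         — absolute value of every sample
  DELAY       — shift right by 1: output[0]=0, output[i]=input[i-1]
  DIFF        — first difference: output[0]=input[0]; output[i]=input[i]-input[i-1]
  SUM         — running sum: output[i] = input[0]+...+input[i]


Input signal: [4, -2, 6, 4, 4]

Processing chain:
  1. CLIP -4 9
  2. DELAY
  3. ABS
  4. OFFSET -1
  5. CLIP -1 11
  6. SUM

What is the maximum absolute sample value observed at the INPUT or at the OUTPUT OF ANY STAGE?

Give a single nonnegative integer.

Answer: 11

Derivation:
Input: [4, -2, 6, 4, 4] (max |s|=6)
Stage 1 (CLIP -4 9): clip(4,-4,9)=4, clip(-2,-4,9)=-2, clip(6,-4,9)=6, clip(4,-4,9)=4, clip(4,-4,9)=4 -> [4, -2, 6, 4, 4] (max |s|=6)
Stage 2 (DELAY): [0, 4, -2, 6, 4] = [0, 4, -2, 6, 4] -> [0, 4, -2, 6, 4] (max |s|=6)
Stage 3 (ABS): |0|=0, |4|=4, |-2|=2, |6|=6, |4|=4 -> [0, 4, 2, 6, 4] (max |s|=6)
Stage 4 (OFFSET -1): 0+-1=-1, 4+-1=3, 2+-1=1, 6+-1=5, 4+-1=3 -> [-1, 3, 1, 5, 3] (max |s|=5)
Stage 5 (CLIP -1 11): clip(-1,-1,11)=-1, clip(3,-1,11)=3, clip(1,-1,11)=1, clip(5,-1,11)=5, clip(3,-1,11)=3 -> [-1, 3, 1, 5, 3] (max |s|=5)
Stage 6 (SUM): sum[0..0]=-1, sum[0..1]=2, sum[0..2]=3, sum[0..3]=8, sum[0..4]=11 -> [-1, 2, 3, 8, 11] (max |s|=11)
Overall max amplitude: 11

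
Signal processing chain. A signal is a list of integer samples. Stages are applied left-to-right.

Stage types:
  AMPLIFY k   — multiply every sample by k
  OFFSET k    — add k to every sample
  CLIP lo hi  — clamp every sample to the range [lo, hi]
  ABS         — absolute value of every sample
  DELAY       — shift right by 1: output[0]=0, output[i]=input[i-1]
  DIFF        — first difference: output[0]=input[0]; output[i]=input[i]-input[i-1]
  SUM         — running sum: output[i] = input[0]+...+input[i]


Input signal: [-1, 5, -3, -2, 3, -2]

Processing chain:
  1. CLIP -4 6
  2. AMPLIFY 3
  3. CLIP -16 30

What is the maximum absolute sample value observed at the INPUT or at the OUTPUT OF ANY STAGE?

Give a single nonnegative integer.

Answer: 15

Derivation:
Input: [-1, 5, -3, -2, 3, -2] (max |s|=5)
Stage 1 (CLIP -4 6): clip(-1,-4,6)=-1, clip(5,-4,6)=5, clip(-3,-4,6)=-3, clip(-2,-4,6)=-2, clip(3,-4,6)=3, clip(-2,-4,6)=-2 -> [-1, 5, -3, -2, 3, -2] (max |s|=5)
Stage 2 (AMPLIFY 3): -1*3=-3, 5*3=15, -3*3=-9, -2*3=-6, 3*3=9, -2*3=-6 -> [-3, 15, -9, -6, 9, -6] (max |s|=15)
Stage 3 (CLIP -16 30): clip(-3,-16,30)=-3, clip(15,-16,30)=15, clip(-9,-16,30)=-9, clip(-6,-16,30)=-6, clip(9,-16,30)=9, clip(-6,-16,30)=-6 -> [-3, 15, -9, -6, 9, -6] (max |s|=15)
Overall max amplitude: 15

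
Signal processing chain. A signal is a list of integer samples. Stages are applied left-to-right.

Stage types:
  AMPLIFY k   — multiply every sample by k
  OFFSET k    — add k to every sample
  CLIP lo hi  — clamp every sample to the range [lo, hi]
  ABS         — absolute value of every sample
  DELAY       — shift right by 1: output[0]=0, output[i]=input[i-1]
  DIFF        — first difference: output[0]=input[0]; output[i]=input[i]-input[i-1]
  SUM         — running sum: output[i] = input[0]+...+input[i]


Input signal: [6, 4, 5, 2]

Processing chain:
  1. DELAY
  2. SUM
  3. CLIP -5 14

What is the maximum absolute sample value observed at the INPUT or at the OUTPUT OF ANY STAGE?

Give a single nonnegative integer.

Answer: 15

Derivation:
Input: [6, 4, 5, 2] (max |s|=6)
Stage 1 (DELAY): [0, 6, 4, 5] = [0, 6, 4, 5] -> [0, 6, 4, 5] (max |s|=6)
Stage 2 (SUM): sum[0..0]=0, sum[0..1]=6, sum[0..2]=10, sum[0..3]=15 -> [0, 6, 10, 15] (max |s|=15)
Stage 3 (CLIP -5 14): clip(0,-5,14)=0, clip(6,-5,14)=6, clip(10,-5,14)=10, clip(15,-5,14)=14 -> [0, 6, 10, 14] (max |s|=14)
Overall max amplitude: 15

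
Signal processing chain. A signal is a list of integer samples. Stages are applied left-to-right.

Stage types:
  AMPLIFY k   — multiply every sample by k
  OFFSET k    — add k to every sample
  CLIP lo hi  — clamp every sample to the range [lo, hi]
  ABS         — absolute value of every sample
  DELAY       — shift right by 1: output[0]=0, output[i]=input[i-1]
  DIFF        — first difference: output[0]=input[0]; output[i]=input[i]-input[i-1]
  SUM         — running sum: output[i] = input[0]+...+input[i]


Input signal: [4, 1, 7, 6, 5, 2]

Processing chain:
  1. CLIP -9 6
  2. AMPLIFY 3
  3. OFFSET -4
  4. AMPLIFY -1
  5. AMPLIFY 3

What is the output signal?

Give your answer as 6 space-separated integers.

Answer: -24 3 -42 -42 -33 -6

Derivation:
Input: [4, 1, 7, 6, 5, 2]
Stage 1 (CLIP -9 6): clip(4,-9,6)=4, clip(1,-9,6)=1, clip(7,-9,6)=6, clip(6,-9,6)=6, clip(5,-9,6)=5, clip(2,-9,6)=2 -> [4, 1, 6, 6, 5, 2]
Stage 2 (AMPLIFY 3): 4*3=12, 1*3=3, 6*3=18, 6*3=18, 5*3=15, 2*3=6 -> [12, 3, 18, 18, 15, 6]
Stage 3 (OFFSET -4): 12+-4=8, 3+-4=-1, 18+-4=14, 18+-4=14, 15+-4=11, 6+-4=2 -> [8, -1, 14, 14, 11, 2]
Stage 4 (AMPLIFY -1): 8*-1=-8, -1*-1=1, 14*-1=-14, 14*-1=-14, 11*-1=-11, 2*-1=-2 -> [-8, 1, -14, -14, -11, -2]
Stage 5 (AMPLIFY 3): -8*3=-24, 1*3=3, -14*3=-42, -14*3=-42, -11*3=-33, -2*3=-6 -> [-24, 3, -42, -42, -33, -6]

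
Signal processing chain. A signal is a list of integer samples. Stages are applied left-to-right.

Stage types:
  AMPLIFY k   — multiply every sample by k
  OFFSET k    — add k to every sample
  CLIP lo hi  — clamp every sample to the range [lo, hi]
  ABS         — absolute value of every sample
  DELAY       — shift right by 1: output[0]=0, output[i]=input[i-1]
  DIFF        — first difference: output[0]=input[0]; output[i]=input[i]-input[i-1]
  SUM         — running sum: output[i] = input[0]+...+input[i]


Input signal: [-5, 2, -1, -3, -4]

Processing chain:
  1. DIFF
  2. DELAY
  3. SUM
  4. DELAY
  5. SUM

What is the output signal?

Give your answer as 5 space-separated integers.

Input: [-5, 2, -1, -3, -4]
Stage 1 (DIFF): s[0]=-5, 2--5=7, -1-2=-3, -3--1=-2, -4--3=-1 -> [-5, 7, -3, -2, -1]
Stage 2 (DELAY): [0, -5, 7, -3, -2] = [0, -5, 7, -3, -2] -> [0, -5, 7, -3, -2]
Stage 3 (SUM): sum[0..0]=0, sum[0..1]=-5, sum[0..2]=2, sum[0..3]=-1, sum[0..4]=-3 -> [0, -5, 2, -1, -3]
Stage 4 (DELAY): [0, 0, -5, 2, -1] = [0, 0, -5, 2, -1] -> [0, 0, -5, 2, -1]
Stage 5 (SUM): sum[0..0]=0, sum[0..1]=0, sum[0..2]=-5, sum[0..3]=-3, sum[0..4]=-4 -> [0, 0, -5, -3, -4]

Answer: 0 0 -5 -3 -4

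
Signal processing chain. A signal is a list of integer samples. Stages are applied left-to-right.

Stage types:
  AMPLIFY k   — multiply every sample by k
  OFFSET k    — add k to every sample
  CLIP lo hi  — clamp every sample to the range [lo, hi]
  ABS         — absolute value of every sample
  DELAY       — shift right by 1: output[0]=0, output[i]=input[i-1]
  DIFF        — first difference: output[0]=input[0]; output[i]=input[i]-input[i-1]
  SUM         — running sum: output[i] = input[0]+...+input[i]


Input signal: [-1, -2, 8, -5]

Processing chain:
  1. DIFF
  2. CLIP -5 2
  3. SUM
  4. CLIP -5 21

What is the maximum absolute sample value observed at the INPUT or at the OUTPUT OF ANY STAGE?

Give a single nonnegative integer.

Input: [-1, -2, 8, -5] (max |s|=8)
Stage 1 (DIFF): s[0]=-1, -2--1=-1, 8--2=10, -5-8=-13 -> [-1, -1, 10, -13] (max |s|=13)
Stage 2 (CLIP -5 2): clip(-1,-5,2)=-1, clip(-1,-5,2)=-1, clip(10,-5,2)=2, clip(-13,-5,2)=-5 -> [-1, -1, 2, -5] (max |s|=5)
Stage 3 (SUM): sum[0..0]=-1, sum[0..1]=-2, sum[0..2]=0, sum[0..3]=-5 -> [-1, -2, 0, -5] (max |s|=5)
Stage 4 (CLIP -5 21): clip(-1,-5,21)=-1, clip(-2,-5,21)=-2, clip(0,-5,21)=0, clip(-5,-5,21)=-5 -> [-1, -2, 0, -5] (max |s|=5)
Overall max amplitude: 13

Answer: 13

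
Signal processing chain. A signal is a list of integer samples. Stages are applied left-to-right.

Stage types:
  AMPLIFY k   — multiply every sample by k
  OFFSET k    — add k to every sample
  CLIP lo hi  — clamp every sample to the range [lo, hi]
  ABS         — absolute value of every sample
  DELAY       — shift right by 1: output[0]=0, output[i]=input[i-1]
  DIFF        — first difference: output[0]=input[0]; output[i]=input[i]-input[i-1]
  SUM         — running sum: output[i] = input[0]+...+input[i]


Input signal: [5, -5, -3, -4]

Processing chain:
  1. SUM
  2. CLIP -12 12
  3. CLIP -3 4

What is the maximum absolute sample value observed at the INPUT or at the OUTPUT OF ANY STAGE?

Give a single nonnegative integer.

Answer: 7

Derivation:
Input: [5, -5, -3, -4] (max |s|=5)
Stage 1 (SUM): sum[0..0]=5, sum[0..1]=0, sum[0..2]=-3, sum[0..3]=-7 -> [5, 0, -3, -7] (max |s|=7)
Stage 2 (CLIP -12 12): clip(5,-12,12)=5, clip(0,-12,12)=0, clip(-3,-12,12)=-3, clip(-7,-12,12)=-7 -> [5, 0, -3, -7] (max |s|=7)
Stage 3 (CLIP -3 4): clip(5,-3,4)=4, clip(0,-3,4)=0, clip(-3,-3,4)=-3, clip(-7,-3,4)=-3 -> [4, 0, -3, -3] (max |s|=4)
Overall max amplitude: 7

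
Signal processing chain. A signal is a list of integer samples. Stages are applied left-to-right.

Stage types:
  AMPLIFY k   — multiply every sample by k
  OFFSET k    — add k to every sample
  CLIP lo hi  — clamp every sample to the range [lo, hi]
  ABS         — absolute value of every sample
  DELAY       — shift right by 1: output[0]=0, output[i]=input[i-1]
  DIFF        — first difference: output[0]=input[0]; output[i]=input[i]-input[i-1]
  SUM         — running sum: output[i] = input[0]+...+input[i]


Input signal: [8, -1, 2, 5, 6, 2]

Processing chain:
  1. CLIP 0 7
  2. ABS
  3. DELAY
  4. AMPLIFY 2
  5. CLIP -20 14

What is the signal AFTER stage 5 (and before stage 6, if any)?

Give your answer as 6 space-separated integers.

Answer: 0 14 0 4 10 12

Derivation:
Input: [8, -1, 2, 5, 6, 2]
Stage 1 (CLIP 0 7): clip(8,0,7)=7, clip(-1,0,7)=0, clip(2,0,7)=2, clip(5,0,7)=5, clip(6,0,7)=6, clip(2,0,7)=2 -> [7, 0, 2, 5, 6, 2]
Stage 2 (ABS): |7|=7, |0|=0, |2|=2, |5|=5, |6|=6, |2|=2 -> [7, 0, 2, 5, 6, 2]
Stage 3 (DELAY): [0, 7, 0, 2, 5, 6] = [0, 7, 0, 2, 5, 6] -> [0, 7, 0, 2, 5, 6]
Stage 4 (AMPLIFY 2): 0*2=0, 7*2=14, 0*2=0, 2*2=4, 5*2=10, 6*2=12 -> [0, 14, 0, 4, 10, 12]
Stage 5 (CLIP -20 14): clip(0,-20,14)=0, clip(14,-20,14)=14, clip(0,-20,14)=0, clip(4,-20,14)=4, clip(10,-20,14)=10, clip(12,-20,14)=12 -> [0, 14, 0, 4, 10, 12]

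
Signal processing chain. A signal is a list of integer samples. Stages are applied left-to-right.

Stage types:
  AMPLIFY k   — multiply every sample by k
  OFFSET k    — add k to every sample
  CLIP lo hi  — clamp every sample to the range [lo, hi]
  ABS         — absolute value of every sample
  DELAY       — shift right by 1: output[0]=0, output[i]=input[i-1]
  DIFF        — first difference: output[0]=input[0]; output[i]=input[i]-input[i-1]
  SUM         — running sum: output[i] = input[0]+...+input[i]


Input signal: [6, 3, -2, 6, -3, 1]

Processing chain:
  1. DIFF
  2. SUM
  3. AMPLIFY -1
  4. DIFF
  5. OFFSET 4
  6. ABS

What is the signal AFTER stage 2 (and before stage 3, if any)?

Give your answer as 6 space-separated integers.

Input: [6, 3, -2, 6, -3, 1]
Stage 1 (DIFF): s[0]=6, 3-6=-3, -2-3=-5, 6--2=8, -3-6=-9, 1--3=4 -> [6, -3, -5, 8, -9, 4]
Stage 2 (SUM): sum[0..0]=6, sum[0..1]=3, sum[0..2]=-2, sum[0..3]=6, sum[0..4]=-3, sum[0..5]=1 -> [6, 3, -2, 6, -3, 1]

Answer: 6 3 -2 6 -3 1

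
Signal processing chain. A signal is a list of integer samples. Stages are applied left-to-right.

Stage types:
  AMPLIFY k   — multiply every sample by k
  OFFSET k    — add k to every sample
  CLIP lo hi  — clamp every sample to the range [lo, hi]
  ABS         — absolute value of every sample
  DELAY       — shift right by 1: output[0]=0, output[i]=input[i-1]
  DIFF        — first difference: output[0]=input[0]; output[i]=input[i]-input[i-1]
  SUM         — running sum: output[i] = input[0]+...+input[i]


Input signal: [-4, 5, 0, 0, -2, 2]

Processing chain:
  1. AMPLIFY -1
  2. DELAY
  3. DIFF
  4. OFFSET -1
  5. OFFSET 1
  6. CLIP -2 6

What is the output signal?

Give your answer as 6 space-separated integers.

Input: [-4, 5, 0, 0, -2, 2]
Stage 1 (AMPLIFY -1): -4*-1=4, 5*-1=-5, 0*-1=0, 0*-1=0, -2*-1=2, 2*-1=-2 -> [4, -5, 0, 0, 2, -2]
Stage 2 (DELAY): [0, 4, -5, 0, 0, 2] = [0, 4, -5, 0, 0, 2] -> [0, 4, -5, 0, 0, 2]
Stage 3 (DIFF): s[0]=0, 4-0=4, -5-4=-9, 0--5=5, 0-0=0, 2-0=2 -> [0, 4, -9, 5, 0, 2]
Stage 4 (OFFSET -1): 0+-1=-1, 4+-1=3, -9+-1=-10, 5+-1=4, 0+-1=-1, 2+-1=1 -> [-1, 3, -10, 4, -1, 1]
Stage 5 (OFFSET 1): -1+1=0, 3+1=4, -10+1=-9, 4+1=5, -1+1=0, 1+1=2 -> [0, 4, -9, 5, 0, 2]
Stage 6 (CLIP -2 6): clip(0,-2,6)=0, clip(4,-2,6)=4, clip(-9,-2,6)=-2, clip(5,-2,6)=5, clip(0,-2,6)=0, clip(2,-2,6)=2 -> [0, 4, -2, 5, 0, 2]

Answer: 0 4 -2 5 0 2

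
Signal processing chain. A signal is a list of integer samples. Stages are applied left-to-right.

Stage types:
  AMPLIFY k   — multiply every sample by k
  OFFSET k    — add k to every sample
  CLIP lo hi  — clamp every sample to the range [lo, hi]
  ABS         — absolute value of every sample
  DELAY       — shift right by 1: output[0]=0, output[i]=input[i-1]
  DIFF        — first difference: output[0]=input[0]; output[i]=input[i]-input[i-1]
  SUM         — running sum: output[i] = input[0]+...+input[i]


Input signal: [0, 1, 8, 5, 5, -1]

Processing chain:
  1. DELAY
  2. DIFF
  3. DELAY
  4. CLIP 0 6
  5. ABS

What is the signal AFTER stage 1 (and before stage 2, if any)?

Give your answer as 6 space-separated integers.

Input: [0, 1, 8, 5, 5, -1]
Stage 1 (DELAY): [0, 0, 1, 8, 5, 5] = [0, 0, 1, 8, 5, 5] -> [0, 0, 1, 8, 5, 5]

Answer: 0 0 1 8 5 5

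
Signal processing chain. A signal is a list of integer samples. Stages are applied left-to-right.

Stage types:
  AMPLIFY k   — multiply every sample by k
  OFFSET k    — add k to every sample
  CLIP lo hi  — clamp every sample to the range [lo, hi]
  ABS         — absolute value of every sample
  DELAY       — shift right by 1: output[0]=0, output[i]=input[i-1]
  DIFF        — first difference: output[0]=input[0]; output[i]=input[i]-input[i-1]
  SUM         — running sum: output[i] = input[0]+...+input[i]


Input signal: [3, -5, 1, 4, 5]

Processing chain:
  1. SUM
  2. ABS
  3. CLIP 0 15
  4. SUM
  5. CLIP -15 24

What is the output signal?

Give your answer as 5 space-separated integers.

Answer: 3 5 6 9 17

Derivation:
Input: [3, -5, 1, 4, 5]
Stage 1 (SUM): sum[0..0]=3, sum[0..1]=-2, sum[0..2]=-1, sum[0..3]=3, sum[0..4]=8 -> [3, -2, -1, 3, 8]
Stage 2 (ABS): |3|=3, |-2|=2, |-1|=1, |3|=3, |8|=8 -> [3, 2, 1, 3, 8]
Stage 3 (CLIP 0 15): clip(3,0,15)=3, clip(2,0,15)=2, clip(1,0,15)=1, clip(3,0,15)=3, clip(8,0,15)=8 -> [3, 2, 1, 3, 8]
Stage 4 (SUM): sum[0..0]=3, sum[0..1]=5, sum[0..2]=6, sum[0..3]=9, sum[0..4]=17 -> [3, 5, 6, 9, 17]
Stage 5 (CLIP -15 24): clip(3,-15,24)=3, clip(5,-15,24)=5, clip(6,-15,24)=6, clip(9,-15,24)=9, clip(17,-15,24)=17 -> [3, 5, 6, 9, 17]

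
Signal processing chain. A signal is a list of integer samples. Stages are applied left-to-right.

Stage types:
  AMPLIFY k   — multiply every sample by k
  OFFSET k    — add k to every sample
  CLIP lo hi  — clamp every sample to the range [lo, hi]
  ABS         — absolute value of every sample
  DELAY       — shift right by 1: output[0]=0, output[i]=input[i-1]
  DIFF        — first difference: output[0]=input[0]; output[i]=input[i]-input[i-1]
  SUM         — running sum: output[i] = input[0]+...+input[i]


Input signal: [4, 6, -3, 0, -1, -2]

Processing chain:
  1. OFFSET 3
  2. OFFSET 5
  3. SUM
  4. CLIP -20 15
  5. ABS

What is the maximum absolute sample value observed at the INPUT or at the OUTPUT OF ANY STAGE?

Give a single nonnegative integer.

Input: [4, 6, -3, 0, -1, -2] (max |s|=6)
Stage 1 (OFFSET 3): 4+3=7, 6+3=9, -3+3=0, 0+3=3, -1+3=2, -2+3=1 -> [7, 9, 0, 3, 2, 1] (max |s|=9)
Stage 2 (OFFSET 5): 7+5=12, 9+5=14, 0+5=5, 3+5=8, 2+5=7, 1+5=6 -> [12, 14, 5, 8, 7, 6] (max |s|=14)
Stage 3 (SUM): sum[0..0]=12, sum[0..1]=26, sum[0..2]=31, sum[0..3]=39, sum[0..4]=46, sum[0..5]=52 -> [12, 26, 31, 39, 46, 52] (max |s|=52)
Stage 4 (CLIP -20 15): clip(12,-20,15)=12, clip(26,-20,15)=15, clip(31,-20,15)=15, clip(39,-20,15)=15, clip(46,-20,15)=15, clip(52,-20,15)=15 -> [12, 15, 15, 15, 15, 15] (max |s|=15)
Stage 5 (ABS): |12|=12, |15|=15, |15|=15, |15|=15, |15|=15, |15|=15 -> [12, 15, 15, 15, 15, 15] (max |s|=15)
Overall max amplitude: 52

Answer: 52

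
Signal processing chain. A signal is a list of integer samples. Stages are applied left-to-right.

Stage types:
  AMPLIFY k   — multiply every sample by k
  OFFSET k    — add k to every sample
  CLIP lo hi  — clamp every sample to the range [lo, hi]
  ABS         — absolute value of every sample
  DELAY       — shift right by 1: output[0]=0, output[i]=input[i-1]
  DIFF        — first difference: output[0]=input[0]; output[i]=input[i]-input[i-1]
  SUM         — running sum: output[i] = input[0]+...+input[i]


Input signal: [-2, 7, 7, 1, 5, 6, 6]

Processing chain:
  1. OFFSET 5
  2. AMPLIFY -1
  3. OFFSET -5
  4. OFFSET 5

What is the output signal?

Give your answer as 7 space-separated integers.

Answer: -3 -12 -12 -6 -10 -11 -11

Derivation:
Input: [-2, 7, 7, 1, 5, 6, 6]
Stage 1 (OFFSET 5): -2+5=3, 7+5=12, 7+5=12, 1+5=6, 5+5=10, 6+5=11, 6+5=11 -> [3, 12, 12, 6, 10, 11, 11]
Stage 2 (AMPLIFY -1): 3*-1=-3, 12*-1=-12, 12*-1=-12, 6*-1=-6, 10*-1=-10, 11*-1=-11, 11*-1=-11 -> [-3, -12, -12, -6, -10, -11, -11]
Stage 3 (OFFSET -5): -3+-5=-8, -12+-5=-17, -12+-5=-17, -6+-5=-11, -10+-5=-15, -11+-5=-16, -11+-5=-16 -> [-8, -17, -17, -11, -15, -16, -16]
Stage 4 (OFFSET 5): -8+5=-3, -17+5=-12, -17+5=-12, -11+5=-6, -15+5=-10, -16+5=-11, -16+5=-11 -> [-3, -12, -12, -6, -10, -11, -11]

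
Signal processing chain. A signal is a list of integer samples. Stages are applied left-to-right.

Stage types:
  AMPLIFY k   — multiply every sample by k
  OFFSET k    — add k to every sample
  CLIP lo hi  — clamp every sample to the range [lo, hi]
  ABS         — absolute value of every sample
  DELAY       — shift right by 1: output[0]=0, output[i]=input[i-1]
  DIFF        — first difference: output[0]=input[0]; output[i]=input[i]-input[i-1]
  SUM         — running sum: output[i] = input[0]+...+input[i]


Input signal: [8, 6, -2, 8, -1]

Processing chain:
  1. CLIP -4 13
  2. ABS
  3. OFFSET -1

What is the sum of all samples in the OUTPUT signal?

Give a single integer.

Input: [8, 6, -2, 8, -1]
Stage 1 (CLIP -4 13): clip(8,-4,13)=8, clip(6,-4,13)=6, clip(-2,-4,13)=-2, clip(8,-4,13)=8, clip(-1,-4,13)=-1 -> [8, 6, -2, 8, -1]
Stage 2 (ABS): |8|=8, |6|=6, |-2|=2, |8|=8, |-1|=1 -> [8, 6, 2, 8, 1]
Stage 3 (OFFSET -1): 8+-1=7, 6+-1=5, 2+-1=1, 8+-1=7, 1+-1=0 -> [7, 5, 1, 7, 0]
Output sum: 20

Answer: 20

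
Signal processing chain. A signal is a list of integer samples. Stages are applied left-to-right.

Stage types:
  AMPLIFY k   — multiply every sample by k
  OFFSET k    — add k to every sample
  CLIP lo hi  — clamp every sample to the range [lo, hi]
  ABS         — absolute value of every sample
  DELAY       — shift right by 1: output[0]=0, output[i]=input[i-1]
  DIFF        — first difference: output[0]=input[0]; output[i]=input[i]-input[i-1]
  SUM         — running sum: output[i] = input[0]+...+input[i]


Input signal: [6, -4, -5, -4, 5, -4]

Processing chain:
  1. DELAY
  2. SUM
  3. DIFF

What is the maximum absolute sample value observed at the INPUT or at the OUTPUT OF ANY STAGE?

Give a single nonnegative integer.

Answer: 7

Derivation:
Input: [6, -4, -5, -4, 5, -4] (max |s|=6)
Stage 1 (DELAY): [0, 6, -4, -5, -4, 5] = [0, 6, -4, -5, -4, 5] -> [0, 6, -4, -5, -4, 5] (max |s|=6)
Stage 2 (SUM): sum[0..0]=0, sum[0..1]=6, sum[0..2]=2, sum[0..3]=-3, sum[0..4]=-7, sum[0..5]=-2 -> [0, 6, 2, -3, -7, -2] (max |s|=7)
Stage 3 (DIFF): s[0]=0, 6-0=6, 2-6=-4, -3-2=-5, -7--3=-4, -2--7=5 -> [0, 6, -4, -5, -4, 5] (max |s|=6)
Overall max amplitude: 7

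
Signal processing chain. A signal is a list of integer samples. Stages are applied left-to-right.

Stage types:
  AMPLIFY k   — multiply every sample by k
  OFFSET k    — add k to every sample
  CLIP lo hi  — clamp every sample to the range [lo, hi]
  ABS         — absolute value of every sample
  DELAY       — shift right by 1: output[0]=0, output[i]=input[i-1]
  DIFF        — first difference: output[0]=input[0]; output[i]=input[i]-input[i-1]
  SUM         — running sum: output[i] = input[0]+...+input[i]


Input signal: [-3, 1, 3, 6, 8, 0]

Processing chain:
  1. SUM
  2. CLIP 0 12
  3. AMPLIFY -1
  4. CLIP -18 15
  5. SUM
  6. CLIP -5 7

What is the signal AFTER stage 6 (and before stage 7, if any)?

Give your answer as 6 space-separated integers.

Answer: 0 0 -1 -5 -5 -5

Derivation:
Input: [-3, 1, 3, 6, 8, 0]
Stage 1 (SUM): sum[0..0]=-3, sum[0..1]=-2, sum[0..2]=1, sum[0..3]=7, sum[0..4]=15, sum[0..5]=15 -> [-3, -2, 1, 7, 15, 15]
Stage 2 (CLIP 0 12): clip(-3,0,12)=0, clip(-2,0,12)=0, clip(1,0,12)=1, clip(7,0,12)=7, clip(15,0,12)=12, clip(15,0,12)=12 -> [0, 0, 1, 7, 12, 12]
Stage 3 (AMPLIFY -1): 0*-1=0, 0*-1=0, 1*-1=-1, 7*-1=-7, 12*-1=-12, 12*-1=-12 -> [0, 0, -1, -7, -12, -12]
Stage 4 (CLIP -18 15): clip(0,-18,15)=0, clip(0,-18,15)=0, clip(-1,-18,15)=-1, clip(-7,-18,15)=-7, clip(-12,-18,15)=-12, clip(-12,-18,15)=-12 -> [0, 0, -1, -7, -12, -12]
Stage 5 (SUM): sum[0..0]=0, sum[0..1]=0, sum[0..2]=-1, sum[0..3]=-8, sum[0..4]=-20, sum[0..5]=-32 -> [0, 0, -1, -8, -20, -32]
Stage 6 (CLIP -5 7): clip(0,-5,7)=0, clip(0,-5,7)=0, clip(-1,-5,7)=-1, clip(-8,-5,7)=-5, clip(-20,-5,7)=-5, clip(-32,-5,7)=-5 -> [0, 0, -1, -5, -5, -5]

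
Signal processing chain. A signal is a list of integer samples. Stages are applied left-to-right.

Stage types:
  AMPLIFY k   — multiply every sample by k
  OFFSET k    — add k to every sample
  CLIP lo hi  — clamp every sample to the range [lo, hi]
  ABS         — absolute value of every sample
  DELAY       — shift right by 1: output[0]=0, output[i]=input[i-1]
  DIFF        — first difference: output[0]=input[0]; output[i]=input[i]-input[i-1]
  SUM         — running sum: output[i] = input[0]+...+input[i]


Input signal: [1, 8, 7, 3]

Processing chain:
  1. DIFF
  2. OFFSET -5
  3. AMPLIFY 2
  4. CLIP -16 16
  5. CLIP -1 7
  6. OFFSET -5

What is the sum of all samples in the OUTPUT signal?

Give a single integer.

Answer: -19

Derivation:
Input: [1, 8, 7, 3]
Stage 1 (DIFF): s[0]=1, 8-1=7, 7-8=-1, 3-7=-4 -> [1, 7, -1, -4]
Stage 2 (OFFSET -5): 1+-5=-4, 7+-5=2, -1+-5=-6, -4+-5=-9 -> [-4, 2, -6, -9]
Stage 3 (AMPLIFY 2): -4*2=-8, 2*2=4, -6*2=-12, -9*2=-18 -> [-8, 4, -12, -18]
Stage 4 (CLIP -16 16): clip(-8,-16,16)=-8, clip(4,-16,16)=4, clip(-12,-16,16)=-12, clip(-18,-16,16)=-16 -> [-8, 4, -12, -16]
Stage 5 (CLIP -1 7): clip(-8,-1,7)=-1, clip(4,-1,7)=4, clip(-12,-1,7)=-1, clip(-16,-1,7)=-1 -> [-1, 4, -1, -1]
Stage 6 (OFFSET -5): -1+-5=-6, 4+-5=-1, -1+-5=-6, -1+-5=-6 -> [-6, -1, -6, -6]
Output sum: -19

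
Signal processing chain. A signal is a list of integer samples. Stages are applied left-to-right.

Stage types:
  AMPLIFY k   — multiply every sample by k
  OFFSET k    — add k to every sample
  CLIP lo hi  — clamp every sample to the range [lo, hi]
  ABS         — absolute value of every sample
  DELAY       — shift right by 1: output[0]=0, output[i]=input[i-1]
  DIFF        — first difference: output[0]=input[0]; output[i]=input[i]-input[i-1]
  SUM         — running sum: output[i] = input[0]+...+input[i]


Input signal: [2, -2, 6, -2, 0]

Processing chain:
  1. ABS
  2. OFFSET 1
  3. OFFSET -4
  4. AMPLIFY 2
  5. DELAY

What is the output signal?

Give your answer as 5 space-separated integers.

Answer: 0 -2 -2 6 -2

Derivation:
Input: [2, -2, 6, -2, 0]
Stage 1 (ABS): |2|=2, |-2|=2, |6|=6, |-2|=2, |0|=0 -> [2, 2, 6, 2, 0]
Stage 2 (OFFSET 1): 2+1=3, 2+1=3, 6+1=7, 2+1=3, 0+1=1 -> [3, 3, 7, 3, 1]
Stage 3 (OFFSET -4): 3+-4=-1, 3+-4=-1, 7+-4=3, 3+-4=-1, 1+-4=-3 -> [-1, -1, 3, -1, -3]
Stage 4 (AMPLIFY 2): -1*2=-2, -1*2=-2, 3*2=6, -1*2=-2, -3*2=-6 -> [-2, -2, 6, -2, -6]
Stage 5 (DELAY): [0, -2, -2, 6, -2] = [0, -2, -2, 6, -2] -> [0, -2, -2, 6, -2]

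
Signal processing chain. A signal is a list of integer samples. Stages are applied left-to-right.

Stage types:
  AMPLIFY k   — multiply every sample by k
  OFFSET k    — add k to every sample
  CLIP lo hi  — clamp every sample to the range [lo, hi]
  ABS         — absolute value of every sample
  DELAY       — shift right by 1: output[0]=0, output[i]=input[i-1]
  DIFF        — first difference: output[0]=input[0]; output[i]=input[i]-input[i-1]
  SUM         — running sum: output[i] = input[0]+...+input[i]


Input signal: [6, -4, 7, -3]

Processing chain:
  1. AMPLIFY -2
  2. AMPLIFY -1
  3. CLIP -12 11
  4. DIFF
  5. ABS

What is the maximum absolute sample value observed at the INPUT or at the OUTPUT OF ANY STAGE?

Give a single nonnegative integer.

Answer: 19

Derivation:
Input: [6, -4, 7, -3] (max |s|=7)
Stage 1 (AMPLIFY -2): 6*-2=-12, -4*-2=8, 7*-2=-14, -3*-2=6 -> [-12, 8, -14, 6] (max |s|=14)
Stage 2 (AMPLIFY -1): -12*-1=12, 8*-1=-8, -14*-1=14, 6*-1=-6 -> [12, -8, 14, -6] (max |s|=14)
Stage 3 (CLIP -12 11): clip(12,-12,11)=11, clip(-8,-12,11)=-8, clip(14,-12,11)=11, clip(-6,-12,11)=-6 -> [11, -8, 11, -6] (max |s|=11)
Stage 4 (DIFF): s[0]=11, -8-11=-19, 11--8=19, -6-11=-17 -> [11, -19, 19, -17] (max |s|=19)
Stage 5 (ABS): |11|=11, |-19|=19, |19|=19, |-17|=17 -> [11, 19, 19, 17] (max |s|=19)
Overall max amplitude: 19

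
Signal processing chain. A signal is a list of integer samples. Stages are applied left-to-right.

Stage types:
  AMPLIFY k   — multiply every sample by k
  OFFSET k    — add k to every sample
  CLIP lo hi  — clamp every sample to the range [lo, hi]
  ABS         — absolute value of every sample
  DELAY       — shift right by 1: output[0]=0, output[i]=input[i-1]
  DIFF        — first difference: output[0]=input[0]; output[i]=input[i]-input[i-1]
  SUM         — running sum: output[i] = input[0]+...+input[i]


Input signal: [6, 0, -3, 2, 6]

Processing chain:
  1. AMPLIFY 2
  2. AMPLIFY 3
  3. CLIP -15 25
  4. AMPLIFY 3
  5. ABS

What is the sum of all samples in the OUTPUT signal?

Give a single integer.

Input: [6, 0, -3, 2, 6]
Stage 1 (AMPLIFY 2): 6*2=12, 0*2=0, -3*2=-6, 2*2=4, 6*2=12 -> [12, 0, -6, 4, 12]
Stage 2 (AMPLIFY 3): 12*3=36, 0*3=0, -6*3=-18, 4*3=12, 12*3=36 -> [36, 0, -18, 12, 36]
Stage 3 (CLIP -15 25): clip(36,-15,25)=25, clip(0,-15,25)=0, clip(-18,-15,25)=-15, clip(12,-15,25)=12, clip(36,-15,25)=25 -> [25, 0, -15, 12, 25]
Stage 4 (AMPLIFY 3): 25*3=75, 0*3=0, -15*3=-45, 12*3=36, 25*3=75 -> [75, 0, -45, 36, 75]
Stage 5 (ABS): |75|=75, |0|=0, |-45|=45, |36|=36, |75|=75 -> [75, 0, 45, 36, 75]
Output sum: 231

Answer: 231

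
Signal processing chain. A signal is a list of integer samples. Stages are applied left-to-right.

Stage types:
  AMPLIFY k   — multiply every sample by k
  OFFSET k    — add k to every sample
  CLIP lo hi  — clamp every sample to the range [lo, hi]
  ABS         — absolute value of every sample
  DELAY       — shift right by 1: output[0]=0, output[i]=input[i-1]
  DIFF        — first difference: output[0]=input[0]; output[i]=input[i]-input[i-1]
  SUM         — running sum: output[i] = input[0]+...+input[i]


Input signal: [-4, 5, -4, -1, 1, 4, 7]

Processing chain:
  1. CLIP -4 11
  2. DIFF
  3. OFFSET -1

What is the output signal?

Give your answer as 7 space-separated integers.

Answer: -5 8 -10 2 1 2 2

Derivation:
Input: [-4, 5, -4, -1, 1, 4, 7]
Stage 1 (CLIP -4 11): clip(-4,-4,11)=-4, clip(5,-4,11)=5, clip(-4,-4,11)=-4, clip(-1,-4,11)=-1, clip(1,-4,11)=1, clip(4,-4,11)=4, clip(7,-4,11)=7 -> [-4, 5, -4, -1, 1, 4, 7]
Stage 2 (DIFF): s[0]=-4, 5--4=9, -4-5=-9, -1--4=3, 1--1=2, 4-1=3, 7-4=3 -> [-4, 9, -9, 3, 2, 3, 3]
Stage 3 (OFFSET -1): -4+-1=-5, 9+-1=8, -9+-1=-10, 3+-1=2, 2+-1=1, 3+-1=2, 3+-1=2 -> [-5, 8, -10, 2, 1, 2, 2]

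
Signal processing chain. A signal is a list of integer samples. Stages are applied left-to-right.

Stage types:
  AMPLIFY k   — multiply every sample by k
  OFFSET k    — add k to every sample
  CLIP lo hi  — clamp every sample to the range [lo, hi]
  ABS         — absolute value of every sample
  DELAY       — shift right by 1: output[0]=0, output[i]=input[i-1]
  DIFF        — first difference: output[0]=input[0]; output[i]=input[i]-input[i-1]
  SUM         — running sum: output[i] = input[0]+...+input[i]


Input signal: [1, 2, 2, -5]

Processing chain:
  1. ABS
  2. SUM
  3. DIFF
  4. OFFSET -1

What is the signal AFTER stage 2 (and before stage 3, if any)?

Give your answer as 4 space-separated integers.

Input: [1, 2, 2, -5]
Stage 1 (ABS): |1|=1, |2|=2, |2|=2, |-5|=5 -> [1, 2, 2, 5]
Stage 2 (SUM): sum[0..0]=1, sum[0..1]=3, sum[0..2]=5, sum[0..3]=10 -> [1, 3, 5, 10]

Answer: 1 3 5 10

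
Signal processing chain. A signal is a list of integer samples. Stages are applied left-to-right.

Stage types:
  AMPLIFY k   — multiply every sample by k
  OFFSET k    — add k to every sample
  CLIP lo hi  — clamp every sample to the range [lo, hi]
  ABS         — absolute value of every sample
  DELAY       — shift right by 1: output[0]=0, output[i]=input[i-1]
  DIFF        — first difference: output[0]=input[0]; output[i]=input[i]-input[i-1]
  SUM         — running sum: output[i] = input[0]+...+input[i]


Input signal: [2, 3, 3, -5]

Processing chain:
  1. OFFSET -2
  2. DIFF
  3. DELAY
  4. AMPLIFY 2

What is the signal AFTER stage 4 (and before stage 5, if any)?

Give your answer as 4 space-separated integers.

Input: [2, 3, 3, -5]
Stage 1 (OFFSET -2): 2+-2=0, 3+-2=1, 3+-2=1, -5+-2=-7 -> [0, 1, 1, -7]
Stage 2 (DIFF): s[0]=0, 1-0=1, 1-1=0, -7-1=-8 -> [0, 1, 0, -8]
Stage 3 (DELAY): [0, 0, 1, 0] = [0, 0, 1, 0] -> [0, 0, 1, 0]
Stage 4 (AMPLIFY 2): 0*2=0, 0*2=0, 1*2=2, 0*2=0 -> [0, 0, 2, 0]

Answer: 0 0 2 0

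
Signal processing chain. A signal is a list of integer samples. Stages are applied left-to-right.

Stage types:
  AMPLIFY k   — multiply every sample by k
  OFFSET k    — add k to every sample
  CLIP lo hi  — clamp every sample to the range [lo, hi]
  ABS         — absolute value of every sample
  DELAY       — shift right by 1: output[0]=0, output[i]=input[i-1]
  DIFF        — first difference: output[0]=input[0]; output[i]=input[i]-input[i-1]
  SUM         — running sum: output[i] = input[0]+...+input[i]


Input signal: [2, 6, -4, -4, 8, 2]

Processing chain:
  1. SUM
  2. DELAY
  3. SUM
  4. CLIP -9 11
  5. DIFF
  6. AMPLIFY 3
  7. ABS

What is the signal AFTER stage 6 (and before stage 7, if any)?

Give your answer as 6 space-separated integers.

Input: [2, 6, -4, -4, 8, 2]
Stage 1 (SUM): sum[0..0]=2, sum[0..1]=8, sum[0..2]=4, sum[0..3]=0, sum[0..4]=8, sum[0..5]=10 -> [2, 8, 4, 0, 8, 10]
Stage 2 (DELAY): [0, 2, 8, 4, 0, 8] = [0, 2, 8, 4, 0, 8] -> [0, 2, 8, 4, 0, 8]
Stage 3 (SUM): sum[0..0]=0, sum[0..1]=2, sum[0..2]=10, sum[0..3]=14, sum[0..4]=14, sum[0..5]=22 -> [0, 2, 10, 14, 14, 22]
Stage 4 (CLIP -9 11): clip(0,-9,11)=0, clip(2,-9,11)=2, clip(10,-9,11)=10, clip(14,-9,11)=11, clip(14,-9,11)=11, clip(22,-9,11)=11 -> [0, 2, 10, 11, 11, 11]
Stage 5 (DIFF): s[0]=0, 2-0=2, 10-2=8, 11-10=1, 11-11=0, 11-11=0 -> [0, 2, 8, 1, 0, 0]
Stage 6 (AMPLIFY 3): 0*3=0, 2*3=6, 8*3=24, 1*3=3, 0*3=0, 0*3=0 -> [0, 6, 24, 3, 0, 0]

Answer: 0 6 24 3 0 0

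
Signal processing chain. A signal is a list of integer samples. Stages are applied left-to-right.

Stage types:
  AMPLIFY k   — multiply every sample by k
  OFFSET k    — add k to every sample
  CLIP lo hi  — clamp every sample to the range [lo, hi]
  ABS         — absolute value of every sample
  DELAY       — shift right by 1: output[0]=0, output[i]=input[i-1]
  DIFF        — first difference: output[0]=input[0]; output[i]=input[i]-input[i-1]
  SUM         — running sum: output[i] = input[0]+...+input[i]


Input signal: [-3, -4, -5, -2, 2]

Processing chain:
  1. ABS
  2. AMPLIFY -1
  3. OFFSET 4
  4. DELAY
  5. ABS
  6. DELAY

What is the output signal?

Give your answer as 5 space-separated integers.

Input: [-3, -4, -5, -2, 2]
Stage 1 (ABS): |-3|=3, |-4|=4, |-5|=5, |-2|=2, |2|=2 -> [3, 4, 5, 2, 2]
Stage 2 (AMPLIFY -1): 3*-1=-3, 4*-1=-4, 5*-1=-5, 2*-1=-2, 2*-1=-2 -> [-3, -4, -5, -2, -2]
Stage 3 (OFFSET 4): -3+4=1, -4+4=0, -5+4=-1, -2+4=2, -2+4=2 -> [1, 0, -1, 2, 2]
Stage 4 (DELAY): [0, 1, 0, -1, 2] = [0, 1, 0, -1, 2] -> [0, 1, 0, -1, 2]
Stage 5 (ABS): |0|=0, |1|=1, |0|=0, |-1|=1, |2|=2 -> [0, 1, 0, 1, 2]
Stage 6 (DELAY): [0, 0, 1, 0, 1] = [0, 0, 1, 0, 1] -> [0, 0, 1, 0, 1]

Answer: 0 0 1 0 1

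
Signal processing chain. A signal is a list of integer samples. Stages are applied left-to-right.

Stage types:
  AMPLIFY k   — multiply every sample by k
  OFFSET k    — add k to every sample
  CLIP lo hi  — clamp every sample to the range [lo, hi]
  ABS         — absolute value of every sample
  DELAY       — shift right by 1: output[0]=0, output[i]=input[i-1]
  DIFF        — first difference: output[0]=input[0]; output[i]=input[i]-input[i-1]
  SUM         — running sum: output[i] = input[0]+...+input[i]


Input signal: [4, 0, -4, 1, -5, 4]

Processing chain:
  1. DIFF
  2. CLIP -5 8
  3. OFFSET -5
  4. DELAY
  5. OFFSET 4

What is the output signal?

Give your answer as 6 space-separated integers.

Answer: 4 3 -5 -5 4 -6

Derivation:
Input: [4, 0, -4, 1, -5, 4]
Stage 1 (DIFF): s[0]=4, 0-4=-4, -4-0=-4, 1--4=5, -5-1=-6, 4--5=9 -> [4, -4, -4, 5, -6, 9]
Stage 2 (CLIP -5 8): clip(4,-5,8)=4, clip(-4,-5,8)=-4, clip(-4,-5,8)=-4, clip(5,-5,8)=5, clip(-6,-5,8)=-5, clip(9,-5,8)=8 -> [4, -4, -4, 5, -5, 8]
Stage 3 (OFFSET -5): 4+-5=-1, -4+-5=-9, -4+-5=-9, 5+-5=0, -5+-5=-10, 8+-5=3 -> [-1, -9, -9, 0, -10, 3]
Stage 4 (DELAY): [0, -1, -9, -9, 0, -10] = [0, -1, -9, -9, 0, -10] -> [0, -1, -9, -9, 0, -10]
Stage 5 (OFFSET 4): 0+4=4, -1+4=3, -9+4=-5, -9+4=-5, 0+4=4, -10+4=-6 -> [4, 3, -5, -5, 4, -6]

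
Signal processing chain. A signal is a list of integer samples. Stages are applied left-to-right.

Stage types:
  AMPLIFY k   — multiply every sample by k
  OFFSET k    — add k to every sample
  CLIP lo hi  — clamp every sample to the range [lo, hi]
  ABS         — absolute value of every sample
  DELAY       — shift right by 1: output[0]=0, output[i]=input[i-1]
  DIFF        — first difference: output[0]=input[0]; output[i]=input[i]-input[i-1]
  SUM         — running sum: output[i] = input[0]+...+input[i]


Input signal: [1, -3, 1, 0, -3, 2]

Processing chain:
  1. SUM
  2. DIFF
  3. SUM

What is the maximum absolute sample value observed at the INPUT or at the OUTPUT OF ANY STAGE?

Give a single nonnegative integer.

Input: [1, -3, 1, 0, -3, 2] (max |s|=3)
Stage 1 (SUM): sum[0..0]=1, sum[0..1]=-2, sum[0..2]=-1, sum[0..3]=-1, sum[0..4]=-4, sum[0..5]=-2 -> [1, -2, -1, -1, -4, -2] (max |s|=4)
Stage 2 (DIFF): s[0]=1, -2-1=-3, -1--2=1, -1--1=0, -4--1=-3, -2--4=2 -> [1, -3, 1, 0, -3, 2] (max |s|=3)
Stage 3 (SUM): sum[0..0]=1, sum[0..1]=-2, sum[0..2]=-1, sum[0..3]=-1, sum[0..4]=-4, sum[0..5]=-2 -> [1, -2, -1, -1, -4, -2] (max |s|=4)
Overall max amplitude: 4

Answer: 4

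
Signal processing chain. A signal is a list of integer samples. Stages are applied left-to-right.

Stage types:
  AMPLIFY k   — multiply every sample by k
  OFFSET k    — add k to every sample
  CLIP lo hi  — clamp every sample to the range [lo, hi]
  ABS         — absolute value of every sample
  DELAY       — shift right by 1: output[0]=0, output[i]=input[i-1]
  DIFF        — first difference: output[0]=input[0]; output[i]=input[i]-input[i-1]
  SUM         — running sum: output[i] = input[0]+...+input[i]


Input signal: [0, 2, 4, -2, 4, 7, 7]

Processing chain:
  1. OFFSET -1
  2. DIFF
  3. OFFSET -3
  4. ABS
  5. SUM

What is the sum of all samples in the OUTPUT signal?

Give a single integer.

Input: [0, 2, 4, -2, 4, 7, 7]
Stage 1 (OFFSET -1): 0+-1=-1, 2+-1=1, 4+-1=3, -2+-1=-3, 4+-1=3, 7+-1=6, 7+-1=6 -> [-1, 1, 3, -3, 3, 6, 6]
Stage 2 (DIFF): s[0]=-1, 1--1=2, 3-1=2, -3-3=-6, 3--3=6, 6-3=3, 6-6=0 -> [-1, 2, 2, -6, 6, 3, 0]
Stage 3 (OFFSET -3): -1+-3=-4, 2+-3=-1, 2+-3=-1, -6+-3=-9, 6+-3=3, 3+-3=0, 0+-3=-3 -> [-4, -1, -1, -9, 3, 0, -3]
Stage 4 (ABS): |-4|=4, |-1|=1, |-1|=1, |-9|=9, |3|=3, |0|=0, |-3|=3 -> [4, 1, 1, 9, 3, 0, 3]
Stage 5 (SUM): sum[0..0]=4, sum[0..1]=5, sum[0..2]=6, sum[0..3]=15, sum[0..4]=18, sum[0..5]=18, sum[0..6]=21 -> [4, 5, 6, 15, 18, 18, 21]
Output sum: 87

Answer: 87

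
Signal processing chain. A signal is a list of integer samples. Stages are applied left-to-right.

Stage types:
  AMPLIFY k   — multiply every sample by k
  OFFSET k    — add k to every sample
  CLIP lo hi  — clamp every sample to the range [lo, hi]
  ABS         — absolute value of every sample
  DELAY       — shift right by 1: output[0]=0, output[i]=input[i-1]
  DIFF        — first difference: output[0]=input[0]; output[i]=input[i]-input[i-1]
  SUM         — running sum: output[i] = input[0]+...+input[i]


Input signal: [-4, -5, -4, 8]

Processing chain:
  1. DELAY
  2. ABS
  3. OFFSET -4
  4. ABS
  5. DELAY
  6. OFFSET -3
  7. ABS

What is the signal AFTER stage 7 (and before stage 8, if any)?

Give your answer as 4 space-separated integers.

Input: [-4, -5, -4, 8]
Stage 1 (DELAY): [0, -4, -5, -4] = [0, -4, -5, -4] -> [0, -4, -5, -4]
Stage 2 (ABS): |0|=0, |-4|=4, |-5|=5, |-4|=4 -> [0, 4, 5, 4]
Stage 3 (OFFSET -4): 0+-4=-4, 4+-4=0, 5+-4=1, 4+-4=0 -> [-4, 0, 1, 0]
Stage 4 (ABS): |-4|=4, |0|=0, |1|=1, |0|=0 -> [4, 0, 1, 0]
Stage 5 (DELAY): [0, 4, 0, 1] = [0, 4, 0, 1] -> [0, 4, 0, 1]
Stage 6 (OFFSET -3): 0+-3=-3, 4+-3=1, 0+-3=-3, 1+-3=-2 -> [-3, 1, -3, -2]
Stage 7 (ABS): |-3|=3, |1|=1, |-3|=3, |-2|=2 -> [3, 1, 3, 2]

Answer: 3 1 3 2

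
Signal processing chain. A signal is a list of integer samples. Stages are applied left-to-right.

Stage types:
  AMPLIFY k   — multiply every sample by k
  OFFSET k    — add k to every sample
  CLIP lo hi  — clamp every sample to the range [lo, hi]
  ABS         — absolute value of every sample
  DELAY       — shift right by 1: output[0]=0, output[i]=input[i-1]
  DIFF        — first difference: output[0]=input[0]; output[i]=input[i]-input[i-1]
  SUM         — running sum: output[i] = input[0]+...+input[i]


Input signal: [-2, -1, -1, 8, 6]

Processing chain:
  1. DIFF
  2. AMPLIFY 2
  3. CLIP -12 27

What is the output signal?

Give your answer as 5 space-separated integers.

Input: [-2, -1, -1, 8, 6]
Stage 1 (DIFF): s[0]=-2, -1--2=1, -1--1=0, 8--1=9, 6-8=-2 -> [-2, 1, 0, 9, -2]
Stage 2 (AMPLIFY 2): -2*2=-4, 1*2=2, 0*2=0, 9*2=18, -2*2=-4 -> [-4, 2, 0, 18, -4]
Stage 3 (CLIP -12 27): clip(-4,-12,27)=-4, clip(2,-12,27)=2, clip(0,-12,27)=0, clip(18,-12,27)=18, clip(-4,-12,27)=-4 -> [-4, 2, 0, 18, -4]

Answer: -4 2 0 18 -4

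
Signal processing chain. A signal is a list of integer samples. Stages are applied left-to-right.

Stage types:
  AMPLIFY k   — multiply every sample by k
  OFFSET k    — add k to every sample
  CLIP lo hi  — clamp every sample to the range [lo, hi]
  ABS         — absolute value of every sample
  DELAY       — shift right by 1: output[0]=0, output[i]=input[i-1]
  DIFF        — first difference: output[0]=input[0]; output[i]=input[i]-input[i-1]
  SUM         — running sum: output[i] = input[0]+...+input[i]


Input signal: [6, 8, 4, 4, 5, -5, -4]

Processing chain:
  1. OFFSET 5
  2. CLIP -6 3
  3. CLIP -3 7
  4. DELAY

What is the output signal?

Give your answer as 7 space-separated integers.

Input: [6, 8, 4, 4, 5, -5, -4]
Stage 1 (OFFSET 5): 6+5=11, 8+5=13, 4+5=9, 4+5=9, 5+5=10, -5+5=0, -4+5=1 -> [11, 13, 9, 9, 10, 0, 1]
Stage 2 (CLIP -6 3): clip(11,-6,3)=3, clip(13,-6,3)=3, clip(9,-6,3)=3, clip(9,-6,3)=3, clip(10,-6,3)=3, clip(0,-6,3)=0, clip(1,-6,3)=1 -> [3, 3, 3, 3, 3, 0, 1]
Stage 3 (CLIP -3 7): clip(3,-3,7)=3, clip(3,-3,7)=3, clip(3,-3,7)=3, clip(3,-3,7)=3, clip(3,-3,7)=3, clip(0,-3,7)=0, clip(1,-3,7)=1 -> [3, 3, 3, 3, 3, 0, 1]
Stage 4 (DELAY): [0, 3, 3, 3, 3, 3, 0] = [0, 3, 3, 3, 3, 3, 0] -> [0, 3, 3, 3, 3, 3, 0]

Answer: 0 3 3 3 3 3 0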